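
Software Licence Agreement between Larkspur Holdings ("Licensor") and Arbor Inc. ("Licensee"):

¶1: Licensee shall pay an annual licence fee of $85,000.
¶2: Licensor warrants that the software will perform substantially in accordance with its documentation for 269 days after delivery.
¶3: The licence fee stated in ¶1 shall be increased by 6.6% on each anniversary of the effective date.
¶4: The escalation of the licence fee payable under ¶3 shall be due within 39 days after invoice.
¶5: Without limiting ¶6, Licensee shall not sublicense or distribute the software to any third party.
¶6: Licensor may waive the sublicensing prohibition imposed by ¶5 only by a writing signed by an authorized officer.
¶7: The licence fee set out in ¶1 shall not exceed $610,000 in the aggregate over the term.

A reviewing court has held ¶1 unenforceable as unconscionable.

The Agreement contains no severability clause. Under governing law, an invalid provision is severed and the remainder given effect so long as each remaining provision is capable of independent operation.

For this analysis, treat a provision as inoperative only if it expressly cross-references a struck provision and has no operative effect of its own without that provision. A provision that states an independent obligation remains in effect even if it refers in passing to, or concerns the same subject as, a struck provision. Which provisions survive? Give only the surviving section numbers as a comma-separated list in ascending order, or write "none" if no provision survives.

2, 5, 6

¶1 is struck. ¶3 does nothing except set the escalation of the licence fee by reference to ¶1; with ¶1 gone it has no independent effect and is inoperative. ¶7 does nothing except set the aggregate cap on the licence fee by reference to ¶1; with ¶1 gone it has no independent effect and is inoperative. The whole of ¶4 is the payment deadline for the escalation of the licence fee, defined by reference to ¶3, so ¶4 cannot stand once ¶3 is removed. Under the stated default rule, only provisions that cannot operate independently fall away; the rest are enforced. That leaves ¶2, ¶5, and ¶6 in effect.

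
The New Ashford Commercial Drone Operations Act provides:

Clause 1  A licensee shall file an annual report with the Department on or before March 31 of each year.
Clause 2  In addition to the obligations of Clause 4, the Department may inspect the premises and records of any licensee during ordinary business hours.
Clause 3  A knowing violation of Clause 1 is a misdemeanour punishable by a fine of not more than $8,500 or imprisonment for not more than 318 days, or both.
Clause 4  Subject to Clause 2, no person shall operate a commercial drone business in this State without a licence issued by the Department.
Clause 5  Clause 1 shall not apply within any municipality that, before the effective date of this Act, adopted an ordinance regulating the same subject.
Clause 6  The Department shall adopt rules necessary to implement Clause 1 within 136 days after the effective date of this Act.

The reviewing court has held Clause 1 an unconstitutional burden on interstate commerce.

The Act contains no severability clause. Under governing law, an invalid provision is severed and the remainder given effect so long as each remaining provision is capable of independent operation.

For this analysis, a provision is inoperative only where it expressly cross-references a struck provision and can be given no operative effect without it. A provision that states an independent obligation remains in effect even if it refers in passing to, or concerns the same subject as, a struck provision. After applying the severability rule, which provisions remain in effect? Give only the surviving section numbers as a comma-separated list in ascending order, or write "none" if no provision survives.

Clause 1 is struck. Clause 3 has no operative effect of its own apart from Clause 1 and is therefore inoperative. Clause 5 operates only by reference to Clause 1, so it falls with Clause 1. Clause 6 has no operative effect of its own apart from Clause 1 and is therefore inoperative. Under the stated default rule, only provisions that cannot operate independently fall away; the rest are enforced. That leaves Clause 2 and Clause 4 in effect.

2, 4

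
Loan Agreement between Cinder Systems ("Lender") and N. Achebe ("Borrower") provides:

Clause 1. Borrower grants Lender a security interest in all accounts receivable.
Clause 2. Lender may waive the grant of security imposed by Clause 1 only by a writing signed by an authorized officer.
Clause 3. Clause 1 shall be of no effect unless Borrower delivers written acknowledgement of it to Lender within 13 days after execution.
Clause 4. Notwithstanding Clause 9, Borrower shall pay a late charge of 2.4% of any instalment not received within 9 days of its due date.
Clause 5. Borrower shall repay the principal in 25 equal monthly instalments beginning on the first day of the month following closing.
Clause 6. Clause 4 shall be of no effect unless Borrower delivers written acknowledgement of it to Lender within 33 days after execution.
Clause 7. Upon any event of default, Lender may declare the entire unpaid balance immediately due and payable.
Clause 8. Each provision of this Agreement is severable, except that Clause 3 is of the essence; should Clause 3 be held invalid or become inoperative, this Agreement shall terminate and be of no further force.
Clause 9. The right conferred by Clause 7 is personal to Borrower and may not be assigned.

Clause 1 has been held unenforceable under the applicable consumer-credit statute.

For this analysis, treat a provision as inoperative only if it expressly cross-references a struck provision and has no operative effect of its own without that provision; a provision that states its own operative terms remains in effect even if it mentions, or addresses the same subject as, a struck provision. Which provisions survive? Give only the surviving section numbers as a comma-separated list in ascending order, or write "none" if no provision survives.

Clause 1 is struck. Clause 2 merely fixes the waiver condition for Clause 1; with Clause 1 gone it has nothing to operate on and falls away. Clause 3 has no operative effect of its own apart from Clause 1 and is therefore inoperative. Clause 8 makes Clause 3 an essential term, and Clause 3 has been rendered inoperative by the cascade; under Clause 8, the entire Agreement is therefore void. No provision of the Agreement survives.

none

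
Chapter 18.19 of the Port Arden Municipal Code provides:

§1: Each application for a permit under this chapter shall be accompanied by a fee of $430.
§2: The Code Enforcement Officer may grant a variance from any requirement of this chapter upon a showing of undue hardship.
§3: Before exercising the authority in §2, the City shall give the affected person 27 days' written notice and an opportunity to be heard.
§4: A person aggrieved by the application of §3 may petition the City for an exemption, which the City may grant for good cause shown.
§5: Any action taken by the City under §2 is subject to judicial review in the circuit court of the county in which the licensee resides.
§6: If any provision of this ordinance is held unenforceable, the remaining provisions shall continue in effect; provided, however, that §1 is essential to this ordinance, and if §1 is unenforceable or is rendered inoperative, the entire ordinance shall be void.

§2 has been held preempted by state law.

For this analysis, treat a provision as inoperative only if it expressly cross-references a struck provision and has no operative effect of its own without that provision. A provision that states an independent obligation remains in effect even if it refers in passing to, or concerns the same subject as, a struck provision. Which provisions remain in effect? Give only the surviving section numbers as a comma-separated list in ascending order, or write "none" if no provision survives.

§2 is struck. §3 operates only by reference to §2, so it falls with §2. §5 has no operative effect of its own apart from §2 and is therefore inoperative. The only function of §4 is the exemption procedure for §3, so it cannot stand once §3 is removed. §6 makes §1 an essential term, but §1 is unaffected, so the severability proviso in §6 preserves the remaining provisions. §1 and §6 remain in effect.

1, 6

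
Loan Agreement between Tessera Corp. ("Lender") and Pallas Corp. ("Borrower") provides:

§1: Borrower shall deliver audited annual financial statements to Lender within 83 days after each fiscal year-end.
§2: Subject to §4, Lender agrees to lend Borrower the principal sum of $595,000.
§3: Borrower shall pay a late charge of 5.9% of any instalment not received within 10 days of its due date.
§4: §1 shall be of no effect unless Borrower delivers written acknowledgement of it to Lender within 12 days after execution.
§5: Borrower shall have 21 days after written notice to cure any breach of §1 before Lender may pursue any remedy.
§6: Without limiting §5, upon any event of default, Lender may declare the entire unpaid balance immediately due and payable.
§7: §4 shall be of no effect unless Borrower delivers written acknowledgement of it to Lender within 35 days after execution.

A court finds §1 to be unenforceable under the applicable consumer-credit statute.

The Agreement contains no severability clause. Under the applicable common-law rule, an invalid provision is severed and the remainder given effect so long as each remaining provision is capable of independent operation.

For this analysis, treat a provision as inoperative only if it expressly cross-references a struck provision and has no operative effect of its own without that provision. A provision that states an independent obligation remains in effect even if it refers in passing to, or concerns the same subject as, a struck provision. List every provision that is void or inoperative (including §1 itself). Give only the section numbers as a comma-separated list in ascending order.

1, 4, 5, 7

§1 is struck. The only function of §4 is the acknowledgement condition for §1, so it cannot stand once §1 is removed. The only function of §5 is the cure period for breach of §1, so it cannot stand once §1 is removed. The only function of §7 is the acknowledgement condition for §4, so it cannot stand once §4 is removed. Although §6 refers to §5, its operative terms do not depend on §5, so it remains in effect. §2 mentions §4 but its own obligation stands independently of §4, so §2 is not affected. With no severability clause, the stated default rule severs what cannot stand and enforces each remaining provision that can operate on its own. The provisions still in force are §2, §3, and §6.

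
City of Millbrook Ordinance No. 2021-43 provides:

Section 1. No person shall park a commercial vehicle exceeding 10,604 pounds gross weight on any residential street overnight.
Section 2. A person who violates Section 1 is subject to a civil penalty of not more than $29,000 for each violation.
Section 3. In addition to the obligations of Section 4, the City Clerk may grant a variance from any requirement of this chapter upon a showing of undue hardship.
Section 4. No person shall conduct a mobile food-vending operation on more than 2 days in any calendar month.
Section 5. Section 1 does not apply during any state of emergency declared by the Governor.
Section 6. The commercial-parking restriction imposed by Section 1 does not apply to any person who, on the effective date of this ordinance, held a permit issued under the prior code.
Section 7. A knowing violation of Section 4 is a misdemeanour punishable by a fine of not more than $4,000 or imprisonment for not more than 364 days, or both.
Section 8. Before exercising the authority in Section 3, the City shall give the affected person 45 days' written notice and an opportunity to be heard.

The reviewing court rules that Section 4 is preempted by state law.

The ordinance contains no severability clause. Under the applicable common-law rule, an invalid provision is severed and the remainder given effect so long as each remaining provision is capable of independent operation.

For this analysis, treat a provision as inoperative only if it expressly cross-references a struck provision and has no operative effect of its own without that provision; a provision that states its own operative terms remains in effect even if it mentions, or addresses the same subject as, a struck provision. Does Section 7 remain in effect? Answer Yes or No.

Section 4 is struck. Section 7 operates only by reference to Section 4, so it falls with Section 4. Section 3 mentions Section 4 but its own obligation stands independently of Section 4, so Section 3 is not affected. With no severability clause, the stated default rule severs what cannot stand and enforces each remaining provision that can operate on its own. That leaves Section 1, Section 2, Section 3, Section 5, Section 6, and Section 8 in effect. Section 7 is among the inoperative provisions, so the answer is no.

No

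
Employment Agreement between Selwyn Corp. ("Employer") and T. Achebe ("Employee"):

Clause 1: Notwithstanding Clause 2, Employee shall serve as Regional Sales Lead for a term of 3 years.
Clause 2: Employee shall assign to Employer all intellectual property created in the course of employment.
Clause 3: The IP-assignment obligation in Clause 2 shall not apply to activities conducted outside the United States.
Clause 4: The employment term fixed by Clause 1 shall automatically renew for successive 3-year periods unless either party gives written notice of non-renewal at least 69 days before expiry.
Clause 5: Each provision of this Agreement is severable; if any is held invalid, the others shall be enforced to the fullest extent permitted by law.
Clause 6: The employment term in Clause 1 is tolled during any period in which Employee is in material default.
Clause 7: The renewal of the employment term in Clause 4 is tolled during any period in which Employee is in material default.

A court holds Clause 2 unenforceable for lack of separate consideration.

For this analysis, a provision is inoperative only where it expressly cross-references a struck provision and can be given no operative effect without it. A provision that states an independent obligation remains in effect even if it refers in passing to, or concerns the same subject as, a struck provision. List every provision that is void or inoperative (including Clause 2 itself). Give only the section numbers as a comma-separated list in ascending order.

2, 3

Clause 2 is struck. Clause 3 does nothing except set the carve-out from the IP-assignment obligation by reference to Clause 2; with Clause 2 gone it has no independent effect and is inoperative. Although Clause 1 refers to Clause 2, its operative terms do not depend on Clause 2, so it remains in effect. Under the severability clause in Clause 5, the remaining provisions continue in force. Clause 1, Clause 4, Clause 5, Clause 6, and Clause 7 remain in effect.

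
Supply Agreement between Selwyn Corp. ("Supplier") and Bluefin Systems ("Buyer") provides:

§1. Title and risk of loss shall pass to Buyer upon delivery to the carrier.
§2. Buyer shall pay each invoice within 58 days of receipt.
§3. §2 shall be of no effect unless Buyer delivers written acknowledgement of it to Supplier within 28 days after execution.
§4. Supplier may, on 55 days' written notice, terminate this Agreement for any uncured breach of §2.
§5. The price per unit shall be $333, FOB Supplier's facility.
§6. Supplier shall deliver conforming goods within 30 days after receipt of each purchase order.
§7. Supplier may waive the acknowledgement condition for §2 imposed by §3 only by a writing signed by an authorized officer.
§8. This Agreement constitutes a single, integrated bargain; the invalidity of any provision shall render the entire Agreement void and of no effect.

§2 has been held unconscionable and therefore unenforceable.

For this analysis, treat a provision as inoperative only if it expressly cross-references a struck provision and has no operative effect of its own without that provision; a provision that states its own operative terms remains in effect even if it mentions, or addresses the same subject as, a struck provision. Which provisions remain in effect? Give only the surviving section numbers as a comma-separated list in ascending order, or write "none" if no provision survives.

none

§2 is struck. §3 merely fixes the acknowledgement condition for §2; with §2 gone it has nothing to operate on and falls away. The only function of §4 is the termination right for breach of §2, so it cannot stand once §2 is removed. §7 operates only by reference to §3, so it falls with §3. §8 provides that the Agreement is not severable, so the invalidity of any one provision voids the entire Agreement. No provision of the Agreement survives.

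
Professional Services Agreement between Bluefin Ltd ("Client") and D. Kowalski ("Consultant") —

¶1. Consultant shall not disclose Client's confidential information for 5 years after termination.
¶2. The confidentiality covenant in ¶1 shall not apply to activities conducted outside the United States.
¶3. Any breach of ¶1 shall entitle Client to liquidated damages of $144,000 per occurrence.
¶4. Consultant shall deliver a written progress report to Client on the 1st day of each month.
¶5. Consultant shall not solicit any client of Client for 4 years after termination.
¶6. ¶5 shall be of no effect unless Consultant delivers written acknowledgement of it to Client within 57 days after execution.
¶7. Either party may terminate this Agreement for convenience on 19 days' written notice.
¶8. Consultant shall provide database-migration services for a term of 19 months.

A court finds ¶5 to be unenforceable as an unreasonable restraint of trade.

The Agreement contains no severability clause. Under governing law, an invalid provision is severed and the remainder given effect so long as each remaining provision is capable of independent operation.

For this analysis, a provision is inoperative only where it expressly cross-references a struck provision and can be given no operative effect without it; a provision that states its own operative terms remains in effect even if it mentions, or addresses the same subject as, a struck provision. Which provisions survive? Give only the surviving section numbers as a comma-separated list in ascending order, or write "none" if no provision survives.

¶5 is struck. ¶6 has no operative effect of its own apart from ¶5 and is therefore inoperative. With no severability clause, the stated default rule severs what cannot stand and enforces each remaining provision that can operate on its own. That leaves ¶1, ¶2, ¶3, ¶4, ¶7, and ¶8 in effect.

1, 2, 3, 4, 7, 8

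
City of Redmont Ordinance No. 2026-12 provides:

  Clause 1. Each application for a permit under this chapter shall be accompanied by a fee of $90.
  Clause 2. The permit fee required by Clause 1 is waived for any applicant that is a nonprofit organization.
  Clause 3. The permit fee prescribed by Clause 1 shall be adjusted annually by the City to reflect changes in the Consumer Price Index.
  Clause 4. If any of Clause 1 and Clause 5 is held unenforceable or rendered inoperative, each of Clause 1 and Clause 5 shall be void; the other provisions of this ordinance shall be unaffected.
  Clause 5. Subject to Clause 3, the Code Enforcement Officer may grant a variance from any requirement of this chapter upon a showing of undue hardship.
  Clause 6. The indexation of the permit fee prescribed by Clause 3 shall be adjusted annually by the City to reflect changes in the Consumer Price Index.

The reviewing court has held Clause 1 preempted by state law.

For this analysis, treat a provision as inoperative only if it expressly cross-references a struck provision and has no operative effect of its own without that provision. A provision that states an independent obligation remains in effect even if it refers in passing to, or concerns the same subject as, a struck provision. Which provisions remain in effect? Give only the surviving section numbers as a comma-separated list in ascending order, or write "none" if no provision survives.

4

Clause 1 is struck. Clause 2 operates only by reference to Clause 1, so it falls with Clause 1. Clause 3 operates only by reference to Clause 1, so it falls with Clause 1. Clause 6 operates only by reference to Clause 3, so it falls with Clause 3. Clause 4 declares Clause 1 and Clause 5 mutually dependent; since one of them has fallen, all of them are of no effect. That brings down Clause 5 as well. The remainder continues in force under Clause 4. Only Clause 4 remains in effect.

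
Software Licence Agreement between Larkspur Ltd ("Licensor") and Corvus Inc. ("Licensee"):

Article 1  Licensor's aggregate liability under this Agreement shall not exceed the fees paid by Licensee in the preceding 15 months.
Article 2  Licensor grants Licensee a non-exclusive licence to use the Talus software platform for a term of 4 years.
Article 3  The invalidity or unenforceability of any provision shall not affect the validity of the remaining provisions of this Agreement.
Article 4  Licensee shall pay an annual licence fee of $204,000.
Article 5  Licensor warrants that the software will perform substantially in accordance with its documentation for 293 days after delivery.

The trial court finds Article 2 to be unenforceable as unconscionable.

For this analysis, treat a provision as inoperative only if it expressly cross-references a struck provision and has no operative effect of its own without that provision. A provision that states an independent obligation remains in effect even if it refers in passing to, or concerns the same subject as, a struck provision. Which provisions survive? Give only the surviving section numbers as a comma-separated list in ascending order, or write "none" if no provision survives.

1, 3, 4, 5

Article 2 is struck. Nothing else in the Agreement is defined by reference to Article 2. Under the severability clause in Article 3, the remaining provisions continue in force. Article 1, Article 3, Article 4, and Article 5 remain in effect.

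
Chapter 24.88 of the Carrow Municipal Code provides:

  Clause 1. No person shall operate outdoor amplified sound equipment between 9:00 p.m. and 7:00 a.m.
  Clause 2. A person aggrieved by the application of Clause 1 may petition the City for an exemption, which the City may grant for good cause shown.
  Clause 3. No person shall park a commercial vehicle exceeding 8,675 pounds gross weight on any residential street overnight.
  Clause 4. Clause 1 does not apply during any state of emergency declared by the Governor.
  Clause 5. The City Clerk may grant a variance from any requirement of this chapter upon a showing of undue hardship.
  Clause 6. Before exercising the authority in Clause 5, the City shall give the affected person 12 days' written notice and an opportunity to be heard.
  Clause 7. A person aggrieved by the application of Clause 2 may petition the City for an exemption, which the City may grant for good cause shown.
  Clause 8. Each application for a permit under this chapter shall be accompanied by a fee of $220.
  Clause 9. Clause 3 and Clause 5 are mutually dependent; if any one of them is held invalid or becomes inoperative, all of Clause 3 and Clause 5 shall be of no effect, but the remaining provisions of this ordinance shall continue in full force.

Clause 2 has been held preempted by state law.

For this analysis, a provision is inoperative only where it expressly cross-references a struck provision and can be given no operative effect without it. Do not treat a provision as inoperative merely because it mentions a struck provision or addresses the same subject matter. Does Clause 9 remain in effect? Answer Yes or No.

Clause 2 is struck. The only function of Clause 7 is the exemption procedure for Clause 2, so it cannot stand once Clause 2 is removed. Clause 9 ties Clause 3 and Clause 5 together, but none of those is affected here; the remaining provisions continue in force under Clause 9. That leaves Clause 1, Clause 3, Clause 4, Clause 5, Clause 6, Clause 8, and Clause 9 in effect. Clause 9 is among the surviving provisions, so the answer is yes.

Yes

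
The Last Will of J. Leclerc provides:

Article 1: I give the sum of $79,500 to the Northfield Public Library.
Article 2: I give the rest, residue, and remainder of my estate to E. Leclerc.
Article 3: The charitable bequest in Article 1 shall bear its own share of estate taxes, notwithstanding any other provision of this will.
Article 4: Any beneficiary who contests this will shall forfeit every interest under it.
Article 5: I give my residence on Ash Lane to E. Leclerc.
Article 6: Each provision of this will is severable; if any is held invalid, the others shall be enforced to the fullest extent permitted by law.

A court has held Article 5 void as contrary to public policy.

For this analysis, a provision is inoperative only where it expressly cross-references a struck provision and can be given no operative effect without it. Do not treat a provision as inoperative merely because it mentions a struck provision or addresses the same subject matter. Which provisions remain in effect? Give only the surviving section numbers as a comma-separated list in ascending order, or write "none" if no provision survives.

Article 5 is struck. No other provision's operative terms depend on Article 5. Under the severability clause in Article 6, the remaining provisions continue in force. Article 1, Article 2, Article 3, Article 4, and Article 6 remain in effect.

1, 2, 3, 4, 6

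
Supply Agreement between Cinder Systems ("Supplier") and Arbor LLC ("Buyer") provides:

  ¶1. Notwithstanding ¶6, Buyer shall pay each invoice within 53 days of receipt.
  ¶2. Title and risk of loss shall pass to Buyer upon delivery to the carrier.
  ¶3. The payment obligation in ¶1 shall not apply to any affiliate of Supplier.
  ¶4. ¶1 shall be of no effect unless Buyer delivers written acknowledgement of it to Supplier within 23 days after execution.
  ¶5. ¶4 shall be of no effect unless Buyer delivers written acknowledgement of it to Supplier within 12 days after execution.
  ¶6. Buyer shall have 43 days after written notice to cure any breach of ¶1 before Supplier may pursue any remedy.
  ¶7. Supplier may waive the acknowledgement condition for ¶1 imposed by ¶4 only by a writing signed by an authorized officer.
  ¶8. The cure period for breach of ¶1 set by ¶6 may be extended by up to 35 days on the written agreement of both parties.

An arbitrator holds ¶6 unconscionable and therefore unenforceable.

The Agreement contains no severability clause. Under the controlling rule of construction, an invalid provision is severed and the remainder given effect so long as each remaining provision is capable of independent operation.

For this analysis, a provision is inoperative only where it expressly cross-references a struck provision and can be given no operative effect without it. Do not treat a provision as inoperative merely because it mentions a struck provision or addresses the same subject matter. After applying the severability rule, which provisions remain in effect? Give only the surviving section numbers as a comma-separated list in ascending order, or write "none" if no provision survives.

1, 2, 3, 4, 5, 7

¶6 is struck. ¶8 operates only by reference to ¶6, so it falls with ¶6. ¶1 mentions ¶6 but its own obligation stands independently of ¶6, so ¶1 is not affected. With no severability clause, the stated default rule severs what cannot stand and enforces each remaining provision that can operate on its own. That leaves ¶1, ¶2, ¶3, ¶4, ¶5, and ¶7 in effect.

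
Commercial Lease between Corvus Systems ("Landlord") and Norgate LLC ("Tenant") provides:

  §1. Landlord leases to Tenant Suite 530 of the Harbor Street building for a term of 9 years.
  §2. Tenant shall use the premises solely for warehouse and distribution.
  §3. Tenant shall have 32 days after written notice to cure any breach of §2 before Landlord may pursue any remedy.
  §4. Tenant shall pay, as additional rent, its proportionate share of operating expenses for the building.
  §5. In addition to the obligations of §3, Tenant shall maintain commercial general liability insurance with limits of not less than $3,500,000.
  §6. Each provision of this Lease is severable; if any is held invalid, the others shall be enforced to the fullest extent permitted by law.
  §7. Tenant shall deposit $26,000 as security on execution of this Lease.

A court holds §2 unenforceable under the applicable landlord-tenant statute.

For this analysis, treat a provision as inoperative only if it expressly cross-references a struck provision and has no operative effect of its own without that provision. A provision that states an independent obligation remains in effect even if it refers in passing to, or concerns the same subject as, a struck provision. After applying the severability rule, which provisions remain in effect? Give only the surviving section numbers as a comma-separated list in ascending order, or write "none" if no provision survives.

1, 4, 5, 6, 7

§2 is struck. The only function of §3 is the cure period for breach of §2, so it cannot stand once §2 is removed. §5 mentions §3 but its own obligation stands independently of §3, so §5 is not affected. §6 is a severability clause and preserves every provision that can still be given independent effect. §1, §4, §5, §6, and §7 remain in effect.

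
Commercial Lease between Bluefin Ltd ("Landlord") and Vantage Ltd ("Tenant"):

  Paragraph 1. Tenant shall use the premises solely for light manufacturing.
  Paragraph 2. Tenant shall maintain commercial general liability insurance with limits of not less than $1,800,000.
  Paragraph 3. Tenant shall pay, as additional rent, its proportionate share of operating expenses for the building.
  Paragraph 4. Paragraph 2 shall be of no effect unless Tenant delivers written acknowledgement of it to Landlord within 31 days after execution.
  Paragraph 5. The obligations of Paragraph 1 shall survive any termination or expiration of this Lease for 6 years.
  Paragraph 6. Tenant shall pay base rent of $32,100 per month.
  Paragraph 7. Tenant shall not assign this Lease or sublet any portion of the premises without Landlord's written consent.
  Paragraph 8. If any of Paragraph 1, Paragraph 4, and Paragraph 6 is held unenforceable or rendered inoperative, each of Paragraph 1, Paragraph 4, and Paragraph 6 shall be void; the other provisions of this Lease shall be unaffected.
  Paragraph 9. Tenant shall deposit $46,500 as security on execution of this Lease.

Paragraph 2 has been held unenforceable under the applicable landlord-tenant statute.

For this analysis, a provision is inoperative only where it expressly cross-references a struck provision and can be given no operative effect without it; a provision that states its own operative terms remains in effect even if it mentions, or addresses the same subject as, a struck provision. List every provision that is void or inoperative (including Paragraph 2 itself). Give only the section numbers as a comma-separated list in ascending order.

Paragraph 2 is struck. Paragraph 4 merely fixes the acknowledgement condition for Paragraph 2; with Paragraph 2 gone it has nothing to operate on and falls away. Paragraph 8 declares Paragraph 1, Paragraph 4, and Paragraph 6 mutually dependent; since one of them has fallen, all of them are of no effect. That brings down Paragraph 1 and Paragraph 6 as well. Paragraph 5 in turn depends solely on a provision now struck and likewise falls. The remainder continues in force under Paragraph 8. The provisions still in force are Paragraph 3, Paragraph 7, Paragraph 8, and Paragraph 9.

1, 2, 4, 5, 6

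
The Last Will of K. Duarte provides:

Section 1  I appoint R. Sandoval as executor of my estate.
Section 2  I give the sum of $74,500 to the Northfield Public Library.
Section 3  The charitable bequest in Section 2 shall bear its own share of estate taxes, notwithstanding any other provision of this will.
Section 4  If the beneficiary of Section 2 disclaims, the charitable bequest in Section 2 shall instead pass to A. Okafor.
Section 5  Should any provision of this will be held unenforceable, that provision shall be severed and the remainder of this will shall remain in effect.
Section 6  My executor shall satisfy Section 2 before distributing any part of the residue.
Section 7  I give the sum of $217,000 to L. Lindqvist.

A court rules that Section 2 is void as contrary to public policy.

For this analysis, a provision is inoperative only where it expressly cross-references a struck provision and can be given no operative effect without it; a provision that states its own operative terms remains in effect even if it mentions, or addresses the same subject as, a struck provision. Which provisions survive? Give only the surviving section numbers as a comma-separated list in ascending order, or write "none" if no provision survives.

Section 2 is struck. Section 3 operates only by reference to Section 2, so it falls with Section 2. Section 4 merely fixes the alternative disposition for Section 2; with Section 2 gone it has nothing to operate on and falls away. Section 6 operates only by reference to Section 2, so it falls with Section 2. Section 5 is a severability clause and preserves every provision that can still be given independent effect. Section 1, Section 5, and Section 7 remain in effect.

1, 5, 7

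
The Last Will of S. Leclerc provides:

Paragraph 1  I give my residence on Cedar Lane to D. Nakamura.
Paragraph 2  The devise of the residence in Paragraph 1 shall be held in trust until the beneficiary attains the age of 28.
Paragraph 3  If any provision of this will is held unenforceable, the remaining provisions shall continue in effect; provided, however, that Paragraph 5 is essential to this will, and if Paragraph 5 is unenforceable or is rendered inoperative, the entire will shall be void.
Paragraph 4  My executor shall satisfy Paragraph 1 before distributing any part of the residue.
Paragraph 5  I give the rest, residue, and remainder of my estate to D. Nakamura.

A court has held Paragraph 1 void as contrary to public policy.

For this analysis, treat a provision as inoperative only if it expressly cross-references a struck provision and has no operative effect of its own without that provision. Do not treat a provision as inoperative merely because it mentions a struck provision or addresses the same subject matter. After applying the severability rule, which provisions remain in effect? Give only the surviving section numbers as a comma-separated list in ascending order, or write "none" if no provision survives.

3, 5

Paragraph 1 is struck. Paragraph 2 has no operative effect of its own apart from Paragraph 1 and is therefore inoperative. Paragraph 4 operates only by reference to Paragraph 1, so it falls with Paragraph 1. Paragraph 3 makes Paragraph 5 an essential term, but Paragraph 5 is unaffected, so the severability proviso in Paragraph 3 preserves the remaining provisions. Paragraph 3 and Paragraph 5 remain in effect.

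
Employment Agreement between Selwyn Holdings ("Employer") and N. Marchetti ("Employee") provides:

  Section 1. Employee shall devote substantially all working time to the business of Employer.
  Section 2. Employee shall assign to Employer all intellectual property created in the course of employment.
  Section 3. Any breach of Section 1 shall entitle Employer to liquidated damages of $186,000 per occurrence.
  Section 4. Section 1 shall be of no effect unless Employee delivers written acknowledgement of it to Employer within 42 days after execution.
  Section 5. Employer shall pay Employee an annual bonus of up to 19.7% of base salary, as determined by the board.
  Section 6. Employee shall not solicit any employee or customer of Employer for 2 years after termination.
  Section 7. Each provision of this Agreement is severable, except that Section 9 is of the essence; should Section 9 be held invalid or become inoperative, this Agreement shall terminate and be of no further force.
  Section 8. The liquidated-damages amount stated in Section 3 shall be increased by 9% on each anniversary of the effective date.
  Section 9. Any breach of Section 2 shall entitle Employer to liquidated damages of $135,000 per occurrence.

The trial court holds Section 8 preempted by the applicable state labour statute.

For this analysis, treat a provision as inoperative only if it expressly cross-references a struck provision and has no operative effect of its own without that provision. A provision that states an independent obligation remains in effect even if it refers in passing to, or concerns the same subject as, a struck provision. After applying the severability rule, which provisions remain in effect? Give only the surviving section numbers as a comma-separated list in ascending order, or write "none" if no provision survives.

Section 8 is struck. Nothing else in the Agreement is defined by reference to Section 8. Section 7 makes Section 9 an essential term, but Section 9 is unaffected, so the severability proviso in Section 7 preserves the remaining provisions. That leaves Section 1, Section 2, Section 3, Section 4, Section 5, Section 6, Section 7, and Section 9 in effect.

1, 2, 3, 4, 5, 6, 7, 9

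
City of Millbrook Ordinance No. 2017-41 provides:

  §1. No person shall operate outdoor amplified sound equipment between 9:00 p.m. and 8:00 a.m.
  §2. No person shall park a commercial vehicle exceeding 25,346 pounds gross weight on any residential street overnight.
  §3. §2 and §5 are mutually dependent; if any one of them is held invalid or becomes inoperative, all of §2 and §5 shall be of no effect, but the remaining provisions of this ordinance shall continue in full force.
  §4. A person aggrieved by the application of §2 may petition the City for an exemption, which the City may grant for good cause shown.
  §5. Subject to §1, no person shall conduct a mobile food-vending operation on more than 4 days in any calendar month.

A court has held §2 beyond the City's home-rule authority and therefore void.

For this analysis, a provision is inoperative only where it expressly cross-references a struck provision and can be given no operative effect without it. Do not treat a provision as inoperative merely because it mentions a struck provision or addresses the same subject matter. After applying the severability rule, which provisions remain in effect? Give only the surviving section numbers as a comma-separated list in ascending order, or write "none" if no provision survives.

§2 is struck. The only function of §4 is the exemption procedure for §2, so it cannot stand once §2 is removed. §3 declares §2 and §5 mutually dependent; since one of them has fallen, all of them are of no effect. That brings down §5 as well. The remainder continues in force under §3. That leaves §1 and §3 in effect.

1, 3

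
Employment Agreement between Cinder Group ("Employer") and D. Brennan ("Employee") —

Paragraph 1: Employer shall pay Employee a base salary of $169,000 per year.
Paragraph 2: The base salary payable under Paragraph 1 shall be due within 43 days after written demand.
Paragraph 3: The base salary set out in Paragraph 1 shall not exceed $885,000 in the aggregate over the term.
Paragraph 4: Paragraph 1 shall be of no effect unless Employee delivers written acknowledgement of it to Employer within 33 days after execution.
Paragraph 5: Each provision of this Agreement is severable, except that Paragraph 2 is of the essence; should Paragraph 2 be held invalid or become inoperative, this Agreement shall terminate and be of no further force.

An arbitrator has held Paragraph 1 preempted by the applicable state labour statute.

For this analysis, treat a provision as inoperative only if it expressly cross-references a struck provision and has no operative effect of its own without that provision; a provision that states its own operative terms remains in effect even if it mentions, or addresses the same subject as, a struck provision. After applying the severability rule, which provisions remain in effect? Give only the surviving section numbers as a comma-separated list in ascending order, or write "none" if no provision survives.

Paragraph 1 is struck. Paragraph 2 operates only by reference to Paragraph 1, so it falls with Paragraph 1. Paragraph 3 does nothing except set the aggregate cap on the base salary by reference to Paragraph 1; with Paragraph 1 gone it has no independent effect and is inoperative. The only function of Paragraph 4 is the acknowledgement condition for Paragraph 1, so it cannot stand once Paragraph 1 is removed. Paragraph 5 makes Paragraph 2 an essential term, and Paragraph 2 has been rendered inoperative by the cascade; under Paragraph 5, the entire Agreement is therefore void. No provision of the Agreement survives.

none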